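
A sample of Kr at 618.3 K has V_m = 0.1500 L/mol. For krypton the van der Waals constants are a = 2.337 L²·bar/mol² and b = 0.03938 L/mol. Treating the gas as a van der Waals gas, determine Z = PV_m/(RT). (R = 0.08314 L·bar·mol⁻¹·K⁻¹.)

Z ≈ 1.053

P = RT/(V_m − b) − a/V_m² = (0.08314)(618.3)/(0.1500 − 0.03938) − 2.337/(0.1500)²
  = 51.405/0.11062 − 103.87 = 464.70 − 103.87 = 360.83 bar
Z = PV_m/(RT) = (360.83)(0.1500)/((0.08314)(618.3)) = 54.125/51.405 = 1.053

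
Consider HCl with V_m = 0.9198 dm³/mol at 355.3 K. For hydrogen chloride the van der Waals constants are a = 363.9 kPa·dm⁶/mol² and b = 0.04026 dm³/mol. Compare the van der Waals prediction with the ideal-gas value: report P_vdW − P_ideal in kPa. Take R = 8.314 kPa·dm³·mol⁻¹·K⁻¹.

ΔP ≈ -283.1 kPa

Ideal: P_ideal = RT/V_m = (8.314)(355.3)/0.9198 = 3211.53 kPa
vdW: P = RT/(V_m − b) − a/V_m² = 2953.96/0.879540 − 363.9/0.846032 = 3358.53 − 430.126 = 2928.40 kPa
ΔP = 2928.40 − 3211.53 = -283.1 kPa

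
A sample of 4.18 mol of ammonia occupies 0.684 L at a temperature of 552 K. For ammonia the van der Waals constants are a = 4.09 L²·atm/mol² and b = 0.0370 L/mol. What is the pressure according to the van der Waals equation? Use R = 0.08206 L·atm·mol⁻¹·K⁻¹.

P ≈ 205.0 atm

P = nRT/(V − nb) − a n²/V²
nRT/(V − nb) = (4.18)(0.08206)(552)/(0.684 − 4.18×0.0370) = 189.34/0.52934 = 357.69 atm
a n²/V² = (4.09)(4.18)²/(0.684)² = 152.74 atm
P = 357.69 − 152.74 = 205.0 atm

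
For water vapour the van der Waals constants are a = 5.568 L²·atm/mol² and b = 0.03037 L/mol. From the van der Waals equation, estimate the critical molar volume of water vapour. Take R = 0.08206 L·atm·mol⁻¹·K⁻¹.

For a van der Waals gas, V_m,c = 3b.
V_m,c = 3×0.03037 = 0.09111 L/mol

V_m,c ≈ 0.09111 L/mol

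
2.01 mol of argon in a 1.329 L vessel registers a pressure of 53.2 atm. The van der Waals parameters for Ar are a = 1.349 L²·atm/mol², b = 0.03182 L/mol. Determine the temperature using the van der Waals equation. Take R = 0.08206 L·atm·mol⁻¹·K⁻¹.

T ≈ 431.7 K

T = (P + a n²/V²)(V − nb)/(nR)
P + a n²/V² = 53.2 + (1.349)(2.01)²/(1.329)² = 56.286 atm
V − nb = 1.329 − (2.01)(0.03182) = 1.2650 L
T = (56.286)(1.2650)/((2.01)(0.08206)) = 431.7 K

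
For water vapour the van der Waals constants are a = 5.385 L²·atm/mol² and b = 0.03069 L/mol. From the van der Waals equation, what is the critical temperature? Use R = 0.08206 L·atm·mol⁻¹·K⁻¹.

T_c ≈ 633.6 K

For a van der Waals gas, T_c = 8a/(27Rb).
T_c = 8×5.385/(27×0.08206×0.03069) = 43.080/0.067997 = 633.6 K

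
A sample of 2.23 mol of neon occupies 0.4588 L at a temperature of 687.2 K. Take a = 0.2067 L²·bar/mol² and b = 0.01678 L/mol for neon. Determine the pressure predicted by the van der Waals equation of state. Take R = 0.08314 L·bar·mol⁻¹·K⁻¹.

P ≈ 297.5 bar

P = nRT/(V − nb) − a n²/V²
nRT/(V − nb) = (2.23)(0.08314)(687.2)/(0.4588 − 2.23×0.01678) = 127.41/0.42138 = 302.36 bar
a n²/V² = (0.2067)(2.23)²/(0.4588)² = 4.8832 bar
P = 302.36 − 4.8832 = 297.5 bar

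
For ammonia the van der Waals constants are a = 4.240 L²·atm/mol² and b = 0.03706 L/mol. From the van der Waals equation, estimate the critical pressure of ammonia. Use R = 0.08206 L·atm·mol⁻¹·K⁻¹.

For a van der Waals gas, P_c = a/(27b²).
P_c = 4.240/(27×(0.03706)²) = 4.240/0.037083 = 114.3 atm

P_c ≈ 114.3 atm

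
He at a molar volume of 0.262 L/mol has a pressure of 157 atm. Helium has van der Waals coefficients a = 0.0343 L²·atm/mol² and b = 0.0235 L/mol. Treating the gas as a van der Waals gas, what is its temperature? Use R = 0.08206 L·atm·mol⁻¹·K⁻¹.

T = (P + a/V_m²)(V_m − b)/R
P + a/V_m² = 157 + 0.0343/(0.262)² = 157.50 atm
V_m − b = 0.262 − 0.0235 = 0.23850 L/mol
T = (157.50)(0.23850)/0.08206 = 457.8 K

T ≈ 457.8 K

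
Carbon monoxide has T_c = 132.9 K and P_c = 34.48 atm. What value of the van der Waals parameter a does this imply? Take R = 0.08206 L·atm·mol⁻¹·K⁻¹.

a ≈ 1.455 L²·atm/mol²

From T_c = 8a/(27Rb) and P_c = a/(27b²): a = 27 R² T_c²/(64 P_c).
a = 27×(0.08206)²×(132.9)²/(64×34.48) = 3211.3/2206.7 = 1.455 L²·atm/mol²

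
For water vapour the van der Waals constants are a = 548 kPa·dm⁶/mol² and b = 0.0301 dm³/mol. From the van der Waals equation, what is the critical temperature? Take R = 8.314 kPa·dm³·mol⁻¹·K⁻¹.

T_c ≈ 648.8 K

For a van der Waals gas, T_c = 8a/(27Rb).
T_c = 8×548/(27×8.314×0.0301) = 4384.0/6.7568 = 648.8 K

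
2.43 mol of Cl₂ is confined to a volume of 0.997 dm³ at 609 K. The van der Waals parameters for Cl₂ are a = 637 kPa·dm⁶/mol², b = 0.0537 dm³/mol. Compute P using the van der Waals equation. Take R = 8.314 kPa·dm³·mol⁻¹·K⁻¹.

P ≈ 10415 kPa

P = nRT/(V − nb) − a n²/V²
nRT/(V − nb) = (2.43)(8.314)(609)/(0.997 − 2.43×0.0537) = 12304/0.86651 = 14199 kPa
a n²/V² = (637)(2.43)²/(0.997)² = 3784.1 kPa
P = 14199 − 3784.1 = 10415 kPa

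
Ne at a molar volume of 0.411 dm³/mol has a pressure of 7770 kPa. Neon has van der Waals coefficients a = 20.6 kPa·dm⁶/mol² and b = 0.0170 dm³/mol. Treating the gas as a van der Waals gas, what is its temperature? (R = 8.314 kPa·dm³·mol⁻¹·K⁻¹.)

T ≈ 374.0 K

T = (P + a/V_m²)(V_m − b)/R
P + a/V_m² = 7770 + 20.6/(0.411)² = 7892.0 kPa
V_m − b = 0.411 − 0.0170 = 0.39400 dm³/mol
T = (7892.0)(0.39400)/8.314 = 374.0 K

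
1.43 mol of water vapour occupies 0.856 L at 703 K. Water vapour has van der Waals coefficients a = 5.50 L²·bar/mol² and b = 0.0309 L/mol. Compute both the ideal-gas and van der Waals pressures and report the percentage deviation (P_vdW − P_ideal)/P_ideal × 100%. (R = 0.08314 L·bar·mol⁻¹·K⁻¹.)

Ideal: P_ideal = nRT/V = (1.43)(0.08314)(703)/0.856 = 97.6400 bar
vdW: P = nRT/(V − nb) − a n²/V² = 83.5798/0.811813 − 11.2470/0.732736 = 102.954 − 15.3493 = 87.605 bar
% deviation = (87.605 − 97.6400)/97.6400 × 100% = -10.28%

-10.28 %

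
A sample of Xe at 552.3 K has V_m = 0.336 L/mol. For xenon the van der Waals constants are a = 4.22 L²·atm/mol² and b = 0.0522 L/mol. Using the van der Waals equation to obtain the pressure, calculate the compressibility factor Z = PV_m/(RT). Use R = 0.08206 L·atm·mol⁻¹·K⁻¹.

Z ≈ 0.9068

P = RT/(V_m − b) − a/V_m² = (0.08206)(552.3)/(0.336 − 0.0522) − 4.22/(0.336)²
  = 45.322/0.28380 − 37.380 = 159.70 − 37.380 = 122.32 atm
Z = PV_m/(RT) = (122.32)(0.336)/((0.08206)(552.3)) = 41.100/45.322 = 0.9068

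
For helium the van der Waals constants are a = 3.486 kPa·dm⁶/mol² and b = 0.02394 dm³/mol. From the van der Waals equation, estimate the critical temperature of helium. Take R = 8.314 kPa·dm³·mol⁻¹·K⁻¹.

For a van der Waals gas, T_c = 8a/(27Rb).
T_c = 8×3.486/(27×8.314×0.02394) = 27.888/5.3740 = 5.189 K

T_c ≈ 5.189 K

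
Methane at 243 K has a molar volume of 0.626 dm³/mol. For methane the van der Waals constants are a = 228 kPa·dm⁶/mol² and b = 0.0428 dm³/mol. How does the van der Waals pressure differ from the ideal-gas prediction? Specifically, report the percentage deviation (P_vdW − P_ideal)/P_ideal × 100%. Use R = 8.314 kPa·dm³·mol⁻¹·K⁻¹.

-10.69 %

Ideal: P_ideal = RT/V_m = (8.314)(243)/0.626 = 3227.32 kPa
vdW: P = RT/(V_m − b) − a/V_m² = 2020.30/0.583200 − 228/0.391876 = 3464.16 − 581.817 = 2882.34 kPa
% deviation = (2882.34 − 3227.32)/3227.32 × 100% = -10.69%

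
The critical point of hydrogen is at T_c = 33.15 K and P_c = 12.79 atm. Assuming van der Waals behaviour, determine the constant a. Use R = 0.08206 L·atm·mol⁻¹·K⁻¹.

a ≈ 0.2441 L²·atm/mol²

From T_c = 8a/(27Rb) and P_c = a/(27b²): a = 27 R² T_c²/(64 P_c).
a = 27×(0.08206)²×(33.15)²/(64×12.79) = 199.80/818.56 = 0.2441 L²·atm/mol²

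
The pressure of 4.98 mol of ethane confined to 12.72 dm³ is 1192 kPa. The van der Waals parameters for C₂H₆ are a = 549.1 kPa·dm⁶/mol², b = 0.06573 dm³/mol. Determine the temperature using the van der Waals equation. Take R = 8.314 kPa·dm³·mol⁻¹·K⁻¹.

T = (P + a n²/V²)(V − nb)/(nR)
P + a n²/V² = 1192 + (549.1)(4.98)²/(12.72)² = 1276.2 kPa
V − nb = 12.72 − (4.98)(0.06573) = 12.393 dm³
T = (1276.2)(12.393)/((4.98)(8.314)) = 382.0 K

T ≈ 382.0 K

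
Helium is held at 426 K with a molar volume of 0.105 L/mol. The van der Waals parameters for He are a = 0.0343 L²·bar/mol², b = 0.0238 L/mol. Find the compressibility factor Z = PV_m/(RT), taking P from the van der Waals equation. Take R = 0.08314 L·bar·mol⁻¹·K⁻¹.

P = RT/(V_m − b) − a/V_m² = (0.08314)(426)/(0.105 − 0.0238) − 0.0343/(0.105)²
  = 35.418/0.081200 − 3.1111 = 436.18 − 3.1111 = 433.07 bar
Z = PV_m/(RT) = (433.07)(0.105)/((0.08314)(426)) = 45.472/35.418 = 1.284

Z ≈ 1.284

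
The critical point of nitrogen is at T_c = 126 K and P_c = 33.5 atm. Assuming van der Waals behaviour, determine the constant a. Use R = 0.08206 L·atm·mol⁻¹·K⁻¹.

a ≈ 1.346 L²·atm/mol²

From T_c = 8a/(27Rb) and P_c = a/(27b²): a = 27 R² T_c²/(64 P_c).
a = 27×(0.08206)²×(126)²/(64×33.5) = 2886.5/2144.0 = 1.346 L²·atm/mol²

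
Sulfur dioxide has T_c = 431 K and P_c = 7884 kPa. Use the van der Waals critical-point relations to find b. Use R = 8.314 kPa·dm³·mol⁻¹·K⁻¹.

From T_c = 8a/(27Rb) and P_c = a/(27b²): b = R T_c/(8 P_c).
b = (8.314)(431)/(8×7884) = 3583.3/63072 = 0.05681 dm³/mol

b ≈ 0.05681 dm³/mol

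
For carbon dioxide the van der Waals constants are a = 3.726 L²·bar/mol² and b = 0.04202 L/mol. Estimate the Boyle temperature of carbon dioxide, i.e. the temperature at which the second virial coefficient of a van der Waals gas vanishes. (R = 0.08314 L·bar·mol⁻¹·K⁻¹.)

For a van der Waals gas the second virial coefficient B₂ = b − a/(RT) vanishes at T_B = a/(Rb).
T_B = 3.726/(0.08314×0.04202) = 3.726/0.0034935 = 1067 K

T_B ≈ 1067 K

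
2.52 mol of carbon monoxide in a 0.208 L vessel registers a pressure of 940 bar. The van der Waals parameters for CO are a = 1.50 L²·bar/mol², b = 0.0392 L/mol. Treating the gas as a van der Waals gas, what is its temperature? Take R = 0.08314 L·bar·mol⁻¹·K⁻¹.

T ≈ 604.8 K

T = (P + a n²/V²)(V − nb)/(nR)
P + a n²/V² = 940 + (1.50)(2.52)²/(0.208)² = 1160.2 bar
V − nb = 0.208 − (2.52)(0.0392) = 0.10922 L
T = (1160.2)(0.10922)/((2.52)(0.08314)) = 604.8 K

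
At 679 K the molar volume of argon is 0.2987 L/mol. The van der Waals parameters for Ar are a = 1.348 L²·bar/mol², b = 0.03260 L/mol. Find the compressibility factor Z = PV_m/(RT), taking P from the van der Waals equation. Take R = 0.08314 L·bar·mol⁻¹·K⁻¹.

Z ≈ 1.043

P = RT/(V_m − b) − a/V_m² = (0.08314)(679)/(0.2987 − 0.03260) − 1.348/(0.2987)²
  = 56.452/0.26610 − 15.108 = 212.15 − 15.108 = 197.04 bar
Z = PV_m/(RT) = (197.04)(0.2987)/((0.08314)(679)) = 58.856/56.452 = 1.043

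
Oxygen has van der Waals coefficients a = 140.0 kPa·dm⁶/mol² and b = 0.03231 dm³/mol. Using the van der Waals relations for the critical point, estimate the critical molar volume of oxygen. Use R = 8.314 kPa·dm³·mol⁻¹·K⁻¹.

For a van der Waals gas, V_m,c = 3b.
V_m,c = 3×0.03231 = 0.09693 dm³/mol

V_m,c ≈ 0.09693 dm³/mol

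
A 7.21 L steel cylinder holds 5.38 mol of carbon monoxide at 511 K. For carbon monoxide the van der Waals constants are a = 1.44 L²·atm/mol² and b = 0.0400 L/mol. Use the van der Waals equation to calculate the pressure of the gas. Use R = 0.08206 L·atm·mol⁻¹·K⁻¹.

P = nRT/(V − nb) − a n²/V²
nRT/(V − nb) = (5.38)(0.08206)(511)/(7.21 − 5.38×0.0400) = 225.60/6.9948 = 32.253 atm
a n²/V² = (1.44)(5.38)²/(7.21)² = 0.80178 atm
P = 32.253 − 0.80178 = 31.45 atm

P ≈ 31.45 atm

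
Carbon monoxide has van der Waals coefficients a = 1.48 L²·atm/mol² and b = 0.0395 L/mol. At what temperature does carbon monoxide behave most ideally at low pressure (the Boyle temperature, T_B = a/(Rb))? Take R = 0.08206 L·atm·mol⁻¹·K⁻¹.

For a van der Waals gas the second virial coefficient B₂ = b − a/(RT) vanishes at T_B = a/(Rb).
T_B = 1.48/(0.08206×0.0395) = 1.48/0.0032414 = 456.6 K

T_B ≈ 456.6 K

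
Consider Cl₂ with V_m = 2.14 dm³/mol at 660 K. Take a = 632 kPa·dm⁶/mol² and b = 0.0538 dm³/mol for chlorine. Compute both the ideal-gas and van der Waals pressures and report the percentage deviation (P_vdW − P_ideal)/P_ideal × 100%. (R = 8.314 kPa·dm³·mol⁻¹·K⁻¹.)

Ideal: P_ideal = RT/V_m = (8.314)(660)/2.14 = 2564.13 kPa
vdW: P = RT/(V_m − b) − a/V_m² = 5487.24/2.08620 − 632/4.57960 = 2630.26 − 138.003 = 2492.26 kPa
% deviation = (2492.26 − 2564.13)/2564.13 × 100% = -2.80%

-2.80 %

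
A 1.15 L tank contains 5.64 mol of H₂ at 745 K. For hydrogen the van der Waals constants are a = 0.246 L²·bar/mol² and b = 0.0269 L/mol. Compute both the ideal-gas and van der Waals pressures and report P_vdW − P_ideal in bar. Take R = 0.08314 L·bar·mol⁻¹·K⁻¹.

Ideal: P_ideal = nRT/V = (5.64)(0.08314)(745)/1.15 = 303.772 bar
vdW: P = nRT/(V − nb) − a n²/V² = 349.338/0.998284 − 7.82516/1.32250 = 349.938 − 5.91695 = 344.021 bar
ΔP = 344.021 − 303.772 = 40.25 bar

ΔP ≈ 40.25 bar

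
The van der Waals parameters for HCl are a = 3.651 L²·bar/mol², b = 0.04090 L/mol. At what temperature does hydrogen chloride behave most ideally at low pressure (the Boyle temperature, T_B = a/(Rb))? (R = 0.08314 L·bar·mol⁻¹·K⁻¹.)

For a van der Waals gas the second virial coefficient B₂ = b − a/(RT) vanishes at T_B = a/(Rb).
T_B = 3.651/(0.08314×0.04090) = 3.651/0.0034004 = 1074 K

T_B ≈ 1074 K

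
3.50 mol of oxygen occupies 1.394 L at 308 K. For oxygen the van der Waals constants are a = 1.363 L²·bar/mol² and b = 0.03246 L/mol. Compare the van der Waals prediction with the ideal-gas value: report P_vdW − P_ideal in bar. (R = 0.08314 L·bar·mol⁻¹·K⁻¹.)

Ideal: P_ideal = nRT/V = (3.50)(0.08314)(308)/1.394 = 64.2933 bar
vdW: P = nRT/(V − nb) − a n²/V² = 89.6249/1.28039 − 16.6968/1.94324 = 69.9981 − 8.59225 = 61.4059 bar
ΔP = 61.4059 − 64.2933 = -2.887 bar

ΔP ≈ -2.887 bar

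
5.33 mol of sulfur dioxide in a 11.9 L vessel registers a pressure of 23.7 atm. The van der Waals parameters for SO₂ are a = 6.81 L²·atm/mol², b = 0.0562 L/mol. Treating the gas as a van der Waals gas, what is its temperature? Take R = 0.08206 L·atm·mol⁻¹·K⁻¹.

T ≈ 664.8 K

T = (P + a n²/V²)(V − nb)/(nR)
P + a n²/V² = 23.7 + (6.81)(5.33)²/(11.9)² = 25.066 atm
V − nb = 11.9 − (5.33)(0.0562) = 11.600 L
T = (25.066)(11.600)/((5.33)(0.08206)) = 664.8 K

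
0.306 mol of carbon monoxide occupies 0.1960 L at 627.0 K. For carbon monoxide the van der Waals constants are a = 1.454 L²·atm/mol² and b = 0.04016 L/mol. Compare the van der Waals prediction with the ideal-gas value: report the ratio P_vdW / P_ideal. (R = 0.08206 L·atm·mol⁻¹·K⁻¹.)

P_vdW / P_ideal ≈ 1.023

Ideal: P_ideal = nRT/V = (0.306)(0.08206)(627.0)/0.1960 = 80.3275 atm
vdW: P = nRT/(V − nb) − a n²/V² = 15.7442/0.183711 − 0.136147/0.0384160 = 85.7009 − 3.54402 = 82.1569 atm
Ratio = 82.1569/80.3275 = 1.023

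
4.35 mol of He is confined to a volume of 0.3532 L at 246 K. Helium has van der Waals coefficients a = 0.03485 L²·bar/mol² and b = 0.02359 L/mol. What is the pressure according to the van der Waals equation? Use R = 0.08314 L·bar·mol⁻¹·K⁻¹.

P ≈ 349.8 bar

P = nRT/(V − nb) − a n²/V²
nRT/(V − nb) = (4.35)(0.08314)(246)/(0.3532 − 4.35×0.02359) = 88.968/0.25058 = 355.05 bar
a n²/V² = (0.03485)(4.35)²/(0.3532)² = 5.2862 bar
P = 355.05 − 5.2862 = 349.8 bar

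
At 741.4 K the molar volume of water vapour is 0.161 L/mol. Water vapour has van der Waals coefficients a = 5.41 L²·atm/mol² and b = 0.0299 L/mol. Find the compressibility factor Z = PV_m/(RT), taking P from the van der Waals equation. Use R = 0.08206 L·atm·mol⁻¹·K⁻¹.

Z ≈ 0.6758

P = RT/(V_m − b) − a/V_m² = (0.08206)(741.4)/(0.161 − 0.0299) − 5.41/(0.161)²
  = 60.839/0.13110 − 208.71 = 464.07 − 208.71 = 255.36 atm
Z = PV_m/(RT) = (255.36)(0.161)/((0.08206)(741.4)) = 41.113/60.839 = 0.6758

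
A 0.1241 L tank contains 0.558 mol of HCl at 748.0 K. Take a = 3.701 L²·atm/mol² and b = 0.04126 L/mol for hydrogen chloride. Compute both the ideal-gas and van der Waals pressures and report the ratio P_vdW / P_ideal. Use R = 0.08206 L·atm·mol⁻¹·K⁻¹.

Ideal: P_ideal = nRT/V = (0.558)(0.08206)(748.0)/0.1241 = 275.991 atm
vdW: P = nRT/(V − nb) − a n²/V² = 34.2505/0.101077 − 1.15236/0.0154008 = 338.856 − 74.8247 = 264.031 atm
Ratio = 264.031/275.991 = 0.9567

P_vdW / P_ideal ≈ 0.9567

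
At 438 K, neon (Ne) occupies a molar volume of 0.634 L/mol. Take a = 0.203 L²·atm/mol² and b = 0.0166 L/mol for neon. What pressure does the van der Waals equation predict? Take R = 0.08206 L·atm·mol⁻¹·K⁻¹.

P = RT/(V_m − b) − a/V_m²
RT/(V_m − b) = (0.08206)(438)/(0.634 − 0.0166) = 35.942/0.61740 = 58.215 atm
a/V_m² = 0.203/(0.634)² = 0.50503 atm
P = 58.215 − 0.50503 = 57.71 atm

P ≈ 57.71 atm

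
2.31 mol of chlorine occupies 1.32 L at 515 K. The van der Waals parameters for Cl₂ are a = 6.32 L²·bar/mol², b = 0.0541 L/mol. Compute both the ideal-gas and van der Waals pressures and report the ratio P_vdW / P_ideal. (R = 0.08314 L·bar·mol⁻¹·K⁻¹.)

P_vdW / P_ideal ≈ 0.8463

Ideal: P_ideal = nRT/V = (2.31)(0.08314)(515)/1.32 = 74.9299 bar
vdW: P = nRT/(V − nb) − a n²/V² = 98.9075/1.19503 − 33.7242/1.74240 = 82.7657 − 19.3550 = 63.4107 bar
Ratio = 63.4107/74.9299 = 0.8463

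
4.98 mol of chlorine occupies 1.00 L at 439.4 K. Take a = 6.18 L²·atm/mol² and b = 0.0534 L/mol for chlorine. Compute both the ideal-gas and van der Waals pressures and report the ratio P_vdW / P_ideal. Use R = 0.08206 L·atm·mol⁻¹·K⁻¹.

P_vdW / P_ideal ≈ 0.5087

Ideal: P_ideal = nRT/V = (4.98)(0.08206)(439.4)/1.00 = 179.565 atm
vdW: P = nRT/(V − nb) − a n²/V² = 179.565/0.734068 − 153.266/1.00000 = 244.616 − 153.266 = 91.350 atm
Ratio = 91.350/179.565 = 0.5087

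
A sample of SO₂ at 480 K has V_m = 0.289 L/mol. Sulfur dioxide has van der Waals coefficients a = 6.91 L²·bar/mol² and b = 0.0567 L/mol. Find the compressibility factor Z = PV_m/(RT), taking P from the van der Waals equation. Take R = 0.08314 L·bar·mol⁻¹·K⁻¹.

P = RT/(V_m − b) − a/V_m² = (0.08314)(480)/(0.289 − 0.0567) − 6.91/(0.289)²
  = 39.907/0.23230 − 82.734 = 171.79 − 82.734 = 89.06 bar
Z = PV_m/(RT) = (89.06)(0.289)/((0.08314)(480)) = 25.738/39.907 = 0.6449

Z ≈ 0.6449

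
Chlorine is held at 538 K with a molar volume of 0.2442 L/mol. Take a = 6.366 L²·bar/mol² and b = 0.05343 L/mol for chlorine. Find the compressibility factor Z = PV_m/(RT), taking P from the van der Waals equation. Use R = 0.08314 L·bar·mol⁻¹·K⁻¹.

P = RT/(V_m − b) − a/V_m² = (0.08314)(538)/(0.2442 − 0.05343) − 6.366/(0.2442)²
  = 44.729/0.19077 − 106.75 = 234.47 − 106.75 = 127.72 bar
Z = PV_m/(RT) = (127.72)(0.2442)/((0.08314)(538)) = 31.189/44.729 = 0.6973

Z ≈ 0.6973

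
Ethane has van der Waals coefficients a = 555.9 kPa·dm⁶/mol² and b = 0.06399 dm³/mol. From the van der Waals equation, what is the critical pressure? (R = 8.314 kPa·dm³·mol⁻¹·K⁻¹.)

For a van der Waals gas, P_c = a/(27b²).
P_c = 555.9/(27×(0.06399)²) = 555.9/0.11056 = 5028 kPa

P_c ≈ 5028 kPa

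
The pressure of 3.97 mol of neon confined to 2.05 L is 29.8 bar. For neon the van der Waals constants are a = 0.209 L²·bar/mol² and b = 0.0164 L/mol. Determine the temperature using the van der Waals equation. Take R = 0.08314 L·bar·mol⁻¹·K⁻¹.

T = (P + a n²/V²)(V − nb)/(nR)
P + a n²/V² = 29.8 + (0.209)(3.97)²/(2.05)² = 30.584 bar
V − nb = 2.05 − (3.97)(0.0164) = 1.9849 L
T = (30.584)(1.9849)/((3.97)(0.08314)) = 183.9 K

T ≈ 183.9 K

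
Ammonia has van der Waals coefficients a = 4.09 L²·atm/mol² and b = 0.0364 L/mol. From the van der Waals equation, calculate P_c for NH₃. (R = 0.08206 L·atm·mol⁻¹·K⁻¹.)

P_c ≈ 114.3 atm

For a van der Waals gas, P_c = a/(27b²).
P_c = 4.09/(27×(0.0364)²) = 4.09/0.035774 = 114.3 atm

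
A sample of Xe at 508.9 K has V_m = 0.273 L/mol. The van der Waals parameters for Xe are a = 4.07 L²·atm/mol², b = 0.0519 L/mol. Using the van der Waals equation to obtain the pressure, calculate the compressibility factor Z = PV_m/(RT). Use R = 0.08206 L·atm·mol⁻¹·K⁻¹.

P = RT/(V_m − b) − a/V_m² = (0.08206)(508.9)/(0.273 − 0.0519) − 4.07/(0.273)²
  = 41.760/0.22110 − 54.610 = 188.87 − 54.610 = 134.26 atm
Z = PV_m/(RT) = (134.26)(0.273)/((0.08206)(508.9)) = 36.653/41.760 = 0.8777

Z ≈ 0.8777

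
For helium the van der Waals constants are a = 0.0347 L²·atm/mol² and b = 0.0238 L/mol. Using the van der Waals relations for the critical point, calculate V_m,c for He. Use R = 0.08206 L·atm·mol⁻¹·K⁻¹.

V_m,c ≈ 0.07140 L/mol

For a van der Waals gas, V_m,c = 3b.
V_m,c = 3×0.0238 = 0.07140 L/mol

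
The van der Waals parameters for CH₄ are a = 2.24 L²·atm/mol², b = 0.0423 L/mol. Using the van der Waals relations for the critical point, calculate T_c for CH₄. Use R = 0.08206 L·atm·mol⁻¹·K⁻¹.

For a van der Waals gas, T_c = 8a/(27Rb).
T_c = 8×2.24/(27×0.08206×0.0423) = 17.920/0.093721 = 191.2 K

T_c ≈ 191.2 K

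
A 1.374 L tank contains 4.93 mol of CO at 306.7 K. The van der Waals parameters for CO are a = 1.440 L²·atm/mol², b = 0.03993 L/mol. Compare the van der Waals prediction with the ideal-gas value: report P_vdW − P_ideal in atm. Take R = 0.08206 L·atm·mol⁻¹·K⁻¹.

Ideal: P_ideal = nRT/V = (4.93)(0.08206)(306.7)/1.374 = 90.3037 atm
vdW: P = nRT/(V − nb) − a n²/V² = 124.077/1.17715 − 34.9991/1.88788 = 105.405 − 18.5388 = 86.866 atm
ΔP = 86.866 − 90.3037 = -3.44 atm

ΔP ≈ -3.44 atm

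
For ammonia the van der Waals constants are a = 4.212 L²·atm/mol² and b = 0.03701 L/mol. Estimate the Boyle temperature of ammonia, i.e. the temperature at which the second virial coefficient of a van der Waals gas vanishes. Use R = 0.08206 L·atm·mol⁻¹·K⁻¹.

For a van der Waals gas the second virial coefficient B₂ = b − a/(RT) vanishes at T_B = a/(Rb).
T_B = 4.212/(0.08206×0.03701) = 4.212/0.0030370 = 1387 K

T_B ≈ 1387 K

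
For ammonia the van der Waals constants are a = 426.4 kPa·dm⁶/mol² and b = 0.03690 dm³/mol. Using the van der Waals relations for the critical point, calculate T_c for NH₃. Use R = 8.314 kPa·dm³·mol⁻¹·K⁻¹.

For a van der Waals gas, T_c = 8a/(27Rb).
T_c = 8×426.4/(27×8.314×0.03690) = 3411.2/8.2832 = 411.8 K

T_c ≈ 411.8 K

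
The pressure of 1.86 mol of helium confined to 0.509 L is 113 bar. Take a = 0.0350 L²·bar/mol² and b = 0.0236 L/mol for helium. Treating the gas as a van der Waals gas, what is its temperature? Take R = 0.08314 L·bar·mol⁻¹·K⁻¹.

T ≈ 341.3 K

T = (P + a n²/V²)(V − nb)/(nR)
P + a n²/V² = 113 + (0.0350)(1.86)²/(0.509)² = 113.47 bar
V − nb = 0.509 − (1.86)(0.0236) = 0.46510 L
T = (113.47)(0.46510)/((1.86)(0.08314)) = 341.3 K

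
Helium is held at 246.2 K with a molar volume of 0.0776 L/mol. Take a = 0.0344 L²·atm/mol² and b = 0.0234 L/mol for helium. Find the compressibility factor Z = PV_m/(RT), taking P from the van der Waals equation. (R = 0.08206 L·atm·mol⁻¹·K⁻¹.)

P = RT/(V_m − b) − a/V_m² = (0.08206)(246.2)/(0.0776 − 0.0234) − 0.0344/(0.0776)²
  = 20.203/0.054200 − 5.7126 = 372.75 − 5.7126 = 367.04 atm
Z = PV_m/(RT) = (367.04)(0.0776)/((0.08206)(246.2)) = 28.482/20.203 = 1.410

Z ≈ 1.410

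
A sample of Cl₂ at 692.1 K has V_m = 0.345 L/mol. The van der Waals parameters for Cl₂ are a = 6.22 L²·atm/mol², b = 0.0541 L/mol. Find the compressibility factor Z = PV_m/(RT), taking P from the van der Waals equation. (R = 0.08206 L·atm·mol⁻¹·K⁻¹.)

P = RT/(V_m − b) − a/V_m² = (0.08206)(692.1)/(0.345 − 0.0541) − 6.22/(0.345)²
  = 56.794/0.29090 − 52.258 = 195.24 − 52.258 = 142.98 atm
Z = PV_m/(RT) = (142.98)(0.345)/((0.08206)(692.1)) = 49.328/56.794 = 0.8685

Z ≈ 0.8685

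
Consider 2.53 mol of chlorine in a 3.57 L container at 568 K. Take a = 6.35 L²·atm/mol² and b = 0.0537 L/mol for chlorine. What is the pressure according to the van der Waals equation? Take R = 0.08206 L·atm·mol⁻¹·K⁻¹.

P ≈ 31.15 atm

P = nRT/(V − nb) − a n²/V²
nRT/(V − nb) = (2.53)(0.08206)(568)/(3.57 − 2.53×0.0537) = 117.92/3.4341 = 34.338 atm
a n²/V² = (6.35)(2.53)²/(3.57)² = 3.1892 atm
P = 34.338 − 3.1892 = 31.15 atm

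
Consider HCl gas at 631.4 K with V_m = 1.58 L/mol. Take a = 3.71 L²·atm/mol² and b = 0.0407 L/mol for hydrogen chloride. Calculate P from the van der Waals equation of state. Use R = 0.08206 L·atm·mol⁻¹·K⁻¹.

P = RT/(V_m − b) − a/V_m²
RT/(V_m − b) = (0.08206)(631.4)/(1.58 − 0.0407) = 51.813/1.5393 = 33.660 atm
a/V_m² = 3.71/(1.58)² = 1.4861 atm
P = 33.660 − 1.4861 = 32.17 atm

P ≈ 32.17 atm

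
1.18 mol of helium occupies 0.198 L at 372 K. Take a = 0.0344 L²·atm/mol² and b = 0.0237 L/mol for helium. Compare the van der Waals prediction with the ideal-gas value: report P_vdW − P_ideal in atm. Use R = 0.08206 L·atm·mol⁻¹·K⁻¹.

Ideal: P_ideal = nRT/V = (1.18)(0.08206)(372)/0.198 = 181.925 atm
vdW: P = nRT/(V − nb) − a n²/V² = 36.0211/0.170034 − 0.0478986/0.0392040 = 211.846 − 1.22178 = 210.624 atm
ΔP = 210.624 − 181.925 = 28.70 atm

ΔP ≈ 28.70 atm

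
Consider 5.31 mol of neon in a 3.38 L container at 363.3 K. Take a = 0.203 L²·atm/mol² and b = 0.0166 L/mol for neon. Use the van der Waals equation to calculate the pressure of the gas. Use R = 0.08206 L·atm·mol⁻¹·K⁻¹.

P ≈ 47.59 atm

P = nRT/(V − nb) − a n²/V²
nRT/(V − nb) = (5.31)(0.08206)(363.3)/(3.38 − 5.31×0.0166) = 158.30/3.2919 = 48.088 atm
a n²/V² = (0.203)(5.31)²/(3.38)² = 0.50102 atm
P = 48.088 − 0.50102 = 47.59 atm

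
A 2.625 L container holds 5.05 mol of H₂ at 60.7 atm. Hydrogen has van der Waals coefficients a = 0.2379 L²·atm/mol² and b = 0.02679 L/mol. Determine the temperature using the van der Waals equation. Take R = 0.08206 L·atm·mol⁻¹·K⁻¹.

T ≈ 370.0 K

T = (P + a n²/V²)(V − nb)/(nR)
P + a n²/V² = 60.7 + (0.2379)(5.05)²/(2.625)² = 61.580 atm
V − nb = 2.625 − (5.05)(0.02679) = 2.4897 L
T = (61.580)(2.4897)/((5.05)(0.08206)) = 370.0 K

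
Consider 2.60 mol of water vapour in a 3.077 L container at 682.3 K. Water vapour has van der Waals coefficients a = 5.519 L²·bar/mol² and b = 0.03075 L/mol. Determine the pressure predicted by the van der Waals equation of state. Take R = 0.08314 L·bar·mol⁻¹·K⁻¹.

P = nRT/(V − nb) − a n²/V²
nRT/(V − nb) = (2.60)(0.08314)(682.3)/(3.077 − 2.60×0.03075) = 147.49/2.9971 = 49.211 bar
a n²/V² = (5.519)(2.60)²/(3.077)² = 3.9405 bar
P = 49.211 − 3.9405 = 45.27 bar

P ≈ 45.27 bar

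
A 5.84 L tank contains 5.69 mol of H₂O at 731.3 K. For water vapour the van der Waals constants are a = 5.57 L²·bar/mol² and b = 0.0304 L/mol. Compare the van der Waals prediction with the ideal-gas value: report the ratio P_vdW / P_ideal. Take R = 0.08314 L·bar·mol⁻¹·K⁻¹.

Ideal: P_ideal = nRT/V = (5.69)(0.08314)(731.3)/5.84 = 59.2386 bar
vdW: P = nRT/(V − nb) − a n²/V² = 345.954/5.66702 − 180.335/34.1056 = 61.0469 − 5.28755 = 55.7594 bar
Ratio = 55.7594/59.2386 = 0.9413

P_vdW / P_ideal ≈ 0.9413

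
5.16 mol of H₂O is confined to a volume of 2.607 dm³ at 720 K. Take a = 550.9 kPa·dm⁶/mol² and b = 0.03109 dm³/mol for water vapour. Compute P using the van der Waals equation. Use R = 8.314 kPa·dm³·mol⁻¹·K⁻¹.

P = nRT/(V − nb) − a n²/V²
nRT/(V − nb) = (5.16)(8.314)(720)/(2.607 − 5.16×0.03109) = 30888/2.4466 = 12625 kPa
a n²/V² = (550.9)(5.16)²/(2.607)² = 2158.2 kPa
P = 12625 − 2158.2 = 10467 kPa

P ≈ 10467 kPa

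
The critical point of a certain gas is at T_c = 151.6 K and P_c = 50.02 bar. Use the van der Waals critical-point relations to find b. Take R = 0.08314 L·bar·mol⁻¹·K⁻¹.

From T_c = 8a/(27Rb) and P_c = a/(27b²): b = R T_c/(8 P_c).
b = (0.08314)(151.6)/(8×50.02) = 12.604/400.16 = 0.03150 L/mol

b ≈ 0.03150 L/mol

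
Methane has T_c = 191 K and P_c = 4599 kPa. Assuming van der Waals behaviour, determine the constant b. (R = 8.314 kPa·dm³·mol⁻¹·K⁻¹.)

From T_c = 8a/(27Rb) and P_c = a/(27b²): b = R T_c/(8 P_c).
b = (8.314)(191)/(8×4599) = 1588.0/36792 = 0.04316 dm³/mol

b ≈ 0.04316 dm³/mol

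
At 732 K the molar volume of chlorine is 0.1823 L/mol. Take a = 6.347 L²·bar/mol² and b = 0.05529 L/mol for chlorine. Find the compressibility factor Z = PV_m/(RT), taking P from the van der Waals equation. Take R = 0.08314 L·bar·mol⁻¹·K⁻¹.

Z ≈ 0.8632

P = RT/(V_m − b) − a/V_m² = (0.08314)(732)/(0.1823 − 0.05529) − 6.347/(0.1823)²
  = 60.858/0.12701 − 190.98 = 479.16 − 190.98 = 288.18 bar
Z = PV_m/(RT) = (288.18)(0.1823)/((0.08314)(732)) = 52.535/60.858 = 0.8632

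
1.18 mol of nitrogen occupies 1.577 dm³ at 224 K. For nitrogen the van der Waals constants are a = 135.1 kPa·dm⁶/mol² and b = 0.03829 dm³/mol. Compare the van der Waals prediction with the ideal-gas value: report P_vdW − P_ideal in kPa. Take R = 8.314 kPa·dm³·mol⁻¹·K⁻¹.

ΔP ≈ -34.5 kPa

Ideal: P_ideal = nRT/V = (1.18)(8.314)(224)/1.577 = 1393.50 kPa
vdW: P = nRT/(V − nb) − a n²/V² = 2197.56/1.53182 − 188.113/2.48693 = 1434.61 − 75.6406 = 1358.97 kPa
ΔP = 1358.97 − 1393.50 = -34.5 kPa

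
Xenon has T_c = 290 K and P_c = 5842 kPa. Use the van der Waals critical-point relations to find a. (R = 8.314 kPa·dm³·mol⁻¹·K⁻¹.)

a ≈ 419.8 kPa·dm⁶/mol²

From T_c = 8a/(27Rb) and P_c = a/(27b²): a = 27 R² T_c²/(64 P_c).
a = 27×(8.314)²×(290)²/(64×5842) = 156956679/373888 = 419.8 kPa·dm⁶/mol²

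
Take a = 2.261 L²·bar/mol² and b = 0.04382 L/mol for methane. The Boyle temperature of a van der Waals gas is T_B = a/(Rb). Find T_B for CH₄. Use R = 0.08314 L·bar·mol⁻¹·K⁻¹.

For a van der Waals gas the second virial coefficient B₂ = b − a/(RT) vanishes at T_B = a/(Rb).
T_B = 2.261/(0.08314×0.04382) = 2.261/0.0036432 = 620.6 K

T_B ≈ 620.6 K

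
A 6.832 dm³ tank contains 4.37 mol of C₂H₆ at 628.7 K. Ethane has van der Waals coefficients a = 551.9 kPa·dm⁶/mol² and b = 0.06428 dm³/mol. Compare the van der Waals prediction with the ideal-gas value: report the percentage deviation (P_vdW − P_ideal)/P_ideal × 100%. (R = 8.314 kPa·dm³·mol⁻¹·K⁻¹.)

Ideal: P_ideal = nRT/V = (4.37)(8.314)(628.7)/6.832 = 3343.39 kPa
vdW: P = nRT/(V − nb) − a n²/V² = 22842.0/6.55110 − 10539.6/46.6762 = 3486.74 − 225.802 = 3260.94 kPa
% deviation = (3260.94 − 3343.39)/3343.39 × 100% = -2.47%

-2.47 %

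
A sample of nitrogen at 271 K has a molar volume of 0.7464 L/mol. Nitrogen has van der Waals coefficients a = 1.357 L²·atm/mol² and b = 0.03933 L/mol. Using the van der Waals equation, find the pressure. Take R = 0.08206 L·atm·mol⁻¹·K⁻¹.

P = RT/(V_m − b) − a/V_m²
RT/(V_m − b) = (0.08206)(271)/(0.7464 − 0.03933) = 22.238/0.70707 = 31.451 atm
a/V_m² = 1.357/(0.7464)² = 2.4358 atm
P = 31.451 − 2.4358 = 29.02 atm

P ≈ 29.02 atm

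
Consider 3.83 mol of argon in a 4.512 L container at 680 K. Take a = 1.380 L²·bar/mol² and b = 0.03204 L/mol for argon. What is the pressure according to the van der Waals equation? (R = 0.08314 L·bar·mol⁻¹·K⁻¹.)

P ≈ 48.34 bar

P = nRT/(V − nb) − a n²/V²
nRT/(V − nb) = (3.83)(0.08314)(680)/(4.512 − 3.83×0.03204) = 216.53/4.3893 = 49.331 bar
a n²/V² = (1.380)(3.83)²/(4.512)² = 0.99435 bar
P = 49.331 − 0.99435 = 48.34 bar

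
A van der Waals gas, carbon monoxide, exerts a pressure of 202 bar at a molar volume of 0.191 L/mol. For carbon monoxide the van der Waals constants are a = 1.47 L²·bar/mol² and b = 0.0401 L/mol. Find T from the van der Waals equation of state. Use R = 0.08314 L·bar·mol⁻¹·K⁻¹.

T = (P + a/V_m²)(V_m − b)/R
P + a/V_m² = 202 + 1.47/(0.191)² = 242.29 bar
V_m − b = 0.191 − 0.0401 = 0.15090 L/mol
T = (242.29)(0.15090)/0.08314 = 439.8 K

T ≈ 439.8 K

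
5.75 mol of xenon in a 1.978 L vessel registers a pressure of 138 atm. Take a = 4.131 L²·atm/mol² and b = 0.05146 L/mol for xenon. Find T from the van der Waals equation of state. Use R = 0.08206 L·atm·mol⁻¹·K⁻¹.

T = (P + a n²/V²)(V − nb)/(nR)
P + a n²/V² = 138 + (4.131)(5.75)²/(1.978)² = 172.91 atm
V − nb = 1.978 − (5.75)(0.05146) = 1.6821 L
T = (172.91)(1.6821)/((5.75)(0.08206)) = 616.4 K

T ≈ 616.4 K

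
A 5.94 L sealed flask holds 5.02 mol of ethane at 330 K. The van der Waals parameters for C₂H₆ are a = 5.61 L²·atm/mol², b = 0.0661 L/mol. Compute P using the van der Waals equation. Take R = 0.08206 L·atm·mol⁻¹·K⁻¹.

P = nRT/(V − nb) − a n²/V²
nRT/(V − nb) = (5.02)(0.08206)(330)/(5.94 − 5.02×0.0661) = 135.94/5.6082 = 24.240 atm
a n²/V² = (5.61)(5.02)²/(5.94)² = 4.0068 atm
P = 24.240 − 4.0068 = 20.23 atm

P ≈ 20.23 atm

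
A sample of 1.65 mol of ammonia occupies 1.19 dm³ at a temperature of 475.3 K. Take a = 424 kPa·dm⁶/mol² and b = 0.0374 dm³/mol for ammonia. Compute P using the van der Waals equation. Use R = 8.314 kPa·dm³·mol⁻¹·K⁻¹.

P = nRT/(V − nb) − a n²/V²
nRT/(V − nb) = (1.65)(8.314)(475.3)/(1.19 − 1.65×0.0374) = 6520.2/1.1283 = 5778.8 kPa
a n²/V² = (424)(1.65)²/(1.19)² = 815.15 kPa
P = 5778.8 − 815.15 = 4964 kPa

P ≈ 4964 kPa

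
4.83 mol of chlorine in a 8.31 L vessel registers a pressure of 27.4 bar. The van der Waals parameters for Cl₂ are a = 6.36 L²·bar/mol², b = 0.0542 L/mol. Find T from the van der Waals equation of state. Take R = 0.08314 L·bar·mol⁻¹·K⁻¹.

T = (P + a n²/V²)(V − nb)/(nR)
P + a n²/V² = 27.4 + (6.36)(4.83)²/(8.31)² = 29.549 bar
V − nb = 8.31 − (4.83)(0.0542) = 8.0482 L
T = (29.549)(8.0482)/((4.83)(0.08314)) = 592.2 K

T ≈ 592.2 K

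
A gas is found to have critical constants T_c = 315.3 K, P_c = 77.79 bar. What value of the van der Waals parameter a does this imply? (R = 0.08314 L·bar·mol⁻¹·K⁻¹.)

a ≈ 3.727 L²·bar/mol²

From T_c = 8a/(27Rb) and P_c = a/(27b²): a = 27 R² T_c²/(64 P_c).
a = 27×(0.08314)²×(315.3)²/(64×77.79) = 18554/4978.6 = 3.727 L²·bar/mol²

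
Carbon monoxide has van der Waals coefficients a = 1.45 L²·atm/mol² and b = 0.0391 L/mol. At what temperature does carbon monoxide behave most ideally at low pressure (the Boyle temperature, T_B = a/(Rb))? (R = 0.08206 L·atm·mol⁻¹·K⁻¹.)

For a van der Waals gas the second virial coefficient B₂ = b − a/(RT) vanishes at T_B = a/(Rb).
T_B = 1.45/(0.08206×0.0391) = 1.45/0.0032085 = 451.9 K

T_B ≈ 451.9 K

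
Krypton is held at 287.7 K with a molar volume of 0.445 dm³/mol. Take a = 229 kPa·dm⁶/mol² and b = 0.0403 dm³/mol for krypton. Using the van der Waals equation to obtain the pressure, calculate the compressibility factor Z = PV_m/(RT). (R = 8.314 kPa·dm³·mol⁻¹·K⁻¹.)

P = RT/(V_m − b) − a/V_m² = (8.314)(287.7)/(0.445 − 0.0403) − 229/(0.445)²
  = 2391.9/0.40470 − 1156.4 = 5910.3 − 1156.4 = 4753.9 kPa
Z = PV_m/(RT) = (4753.9)(0.445)/((8.314)(287.7)) = 2115.5/2391.9 = 0.8844

Z ≈ 0.8844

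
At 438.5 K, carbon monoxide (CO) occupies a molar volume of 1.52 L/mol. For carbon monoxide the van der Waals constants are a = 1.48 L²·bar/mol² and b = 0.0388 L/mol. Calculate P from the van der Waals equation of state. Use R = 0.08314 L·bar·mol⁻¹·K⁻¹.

P = RT/(V_m − b) − a/V_m²
RT/(V_m − b) = (0.08314)(438.5)/(1.52 − 0.0388) = 36.457/1.4812 = 24.613 bar
a/V_m² = 1.48/(1.52)² = 0.64058 bar
P = 24.613 − 0.64058 = 23.97 bar

P ≈ 23.97 bar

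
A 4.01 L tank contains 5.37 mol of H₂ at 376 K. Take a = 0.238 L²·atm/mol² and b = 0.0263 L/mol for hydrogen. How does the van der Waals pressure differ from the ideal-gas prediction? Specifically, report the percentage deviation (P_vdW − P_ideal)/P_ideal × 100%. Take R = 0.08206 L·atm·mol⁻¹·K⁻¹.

Ideal: P_ideal = nRT/V = (5.37)(0.08206)(376)/4.01 = 41.3189 atm
vdW: P = nRT/(V − nb) − a n²/V² = 165.689/3.86877 − 6.86318/16.0801 = 42.8273 − 0.426812 = 42.4005 atm
% deviation = (42.4005 − 41.3189)/41.3189 × 100% = 2.62%

2.62 %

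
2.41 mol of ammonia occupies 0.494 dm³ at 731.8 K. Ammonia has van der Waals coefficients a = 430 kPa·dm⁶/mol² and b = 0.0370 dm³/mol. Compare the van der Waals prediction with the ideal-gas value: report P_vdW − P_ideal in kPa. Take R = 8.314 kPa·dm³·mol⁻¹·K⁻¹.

ΔP ≈ -3696 kPa

Ideal: P_ideal = nRT/V = (2.41)(8.314)(731.8)/0.494 = 29682.0 kPa
vdW: P = nRT/(V − nb) − a n²/V² = 14662.9/0.404830 − 2497.48/0.244036 = 36219.9 − 10234.1 = 25985.8 kPa
ΔP = 25985.8 − 29682.0 = -3696 kPa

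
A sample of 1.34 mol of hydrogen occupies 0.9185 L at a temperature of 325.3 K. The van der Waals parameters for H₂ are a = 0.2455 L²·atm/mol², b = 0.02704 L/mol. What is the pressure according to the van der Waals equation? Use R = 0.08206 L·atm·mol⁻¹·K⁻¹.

P = nRT/(V − nb) − a n²/V²
nRT/(V − nb) = (1.34)(0.08206)(325.3)/(0.9185 − 1.34×0.02704) = 35.770/0.88227 = 40.543 atm
a n²/V² = (0.2455)(1.34)²/(0.9185)² = 0.52252 atm
P = 40.543 − 0.52252 = 40.02 atm

P ≈ 40.02 atm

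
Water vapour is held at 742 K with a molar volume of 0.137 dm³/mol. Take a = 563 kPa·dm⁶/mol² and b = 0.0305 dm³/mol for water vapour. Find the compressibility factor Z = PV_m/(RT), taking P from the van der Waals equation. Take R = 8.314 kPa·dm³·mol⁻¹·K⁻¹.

P = RT/(V_m − b) − a/V_m² = (8.314)(742)/(0.137 − 0.0305) − 563/(0.137)²
  = 6169.0/0.10650 − 29996 = 57925 − 29996 = 27929 kPa
Z = PV_m/(RT) = (27929)(0.137)/((8.314)(742)) = 3826.3/6169.0 = 0.6202

Z ≈ 0.6202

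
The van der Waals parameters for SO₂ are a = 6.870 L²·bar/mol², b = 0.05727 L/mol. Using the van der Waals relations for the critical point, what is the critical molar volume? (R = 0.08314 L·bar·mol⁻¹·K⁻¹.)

V_m,c ≈ 0.1718 L/mol

For a van der Waals gas, V_m,c = 3b.
V_m,c = 3×0.05727 = 0.1718 L/mol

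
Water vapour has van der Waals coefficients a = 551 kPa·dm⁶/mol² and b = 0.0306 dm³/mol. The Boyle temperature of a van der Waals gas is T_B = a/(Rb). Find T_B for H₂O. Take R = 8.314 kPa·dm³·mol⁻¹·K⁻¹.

T_B ≈ 2166 K

For a van der Waals gas the second virial coefficient B₂ = b − a/(RT) vanishes at T_B = a/(Rb).
T_B = 551/(8.314×0.0306) = 551/0.25441 = 2166 K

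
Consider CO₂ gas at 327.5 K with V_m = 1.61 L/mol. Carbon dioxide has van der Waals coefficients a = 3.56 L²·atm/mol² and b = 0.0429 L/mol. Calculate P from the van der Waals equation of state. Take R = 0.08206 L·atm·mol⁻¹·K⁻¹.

P ≈ 15.78 atm

P = RT/(V_m − b) − a/V_m²
RT/(V_m − b) = (0.08206)(327.5)/(1.61 − 0.0429) = 26.875/1.5671 = 17.150 atm
a/V_m² = 3.56/(1.61)² = 1.3734 atm
P = 17.150 − 1.3734 = 15.78 atm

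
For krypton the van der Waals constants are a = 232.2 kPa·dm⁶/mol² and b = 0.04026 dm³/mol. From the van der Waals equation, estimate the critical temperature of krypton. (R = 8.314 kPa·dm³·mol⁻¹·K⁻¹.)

T_c ≈ 205.5 K

For a van der Waals gas, T_c = 8a/(27Rb).
T_c = 8×232.2/(27×8.314×0.04026) = 1857.6/9.0375 = 205.5 K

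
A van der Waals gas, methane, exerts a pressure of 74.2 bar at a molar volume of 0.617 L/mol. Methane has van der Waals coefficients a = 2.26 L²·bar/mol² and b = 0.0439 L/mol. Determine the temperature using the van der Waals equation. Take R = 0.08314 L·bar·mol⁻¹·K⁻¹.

T ≈ 552.4 K

T = (P + a/V_m²)(V_m − b)/R
P + a/V_m² = 74.2 + 2.26/(0.617)² = 80.137 bar
V_m − b = 0.617 − 0.0439 = 0.57310 L/mol
T = (80.137)(0.57310)/0.08314 = 552.4 K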